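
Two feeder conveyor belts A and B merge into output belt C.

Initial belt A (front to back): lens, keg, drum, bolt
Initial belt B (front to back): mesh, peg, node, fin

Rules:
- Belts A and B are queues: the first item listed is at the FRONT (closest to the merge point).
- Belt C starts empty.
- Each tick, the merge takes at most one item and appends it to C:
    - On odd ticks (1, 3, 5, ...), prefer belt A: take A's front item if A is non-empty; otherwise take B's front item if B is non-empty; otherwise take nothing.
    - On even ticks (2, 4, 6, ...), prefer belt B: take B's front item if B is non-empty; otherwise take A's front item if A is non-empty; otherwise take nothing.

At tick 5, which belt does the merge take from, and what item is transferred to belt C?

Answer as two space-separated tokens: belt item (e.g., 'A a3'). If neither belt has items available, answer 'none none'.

Tick 1: prefer A, take lens from A; A=[keg,drum,bolt] B=[mesh,peg,node,fin] C=[lens]
Tick 2: prefer B, take mesh from B; A=[keg,drum,bolt] B=[peg,node,fin] C=[lens,mesh]
Tick 3: prefer A, take keg from A; A=[drum,bolt] B=[peg,node,fin] C=[lens,mesh,keg]
Tick 4: prefer B, take peg from B; A=[drum,bolt] B=[node,fin] C=[lens,mesh,keg,peg]
Tick 5: prefer A, take drum from A; A=[bolt] B=[node,fin] C=[lens,mesh,keg,peg,drum]

Answer: A drum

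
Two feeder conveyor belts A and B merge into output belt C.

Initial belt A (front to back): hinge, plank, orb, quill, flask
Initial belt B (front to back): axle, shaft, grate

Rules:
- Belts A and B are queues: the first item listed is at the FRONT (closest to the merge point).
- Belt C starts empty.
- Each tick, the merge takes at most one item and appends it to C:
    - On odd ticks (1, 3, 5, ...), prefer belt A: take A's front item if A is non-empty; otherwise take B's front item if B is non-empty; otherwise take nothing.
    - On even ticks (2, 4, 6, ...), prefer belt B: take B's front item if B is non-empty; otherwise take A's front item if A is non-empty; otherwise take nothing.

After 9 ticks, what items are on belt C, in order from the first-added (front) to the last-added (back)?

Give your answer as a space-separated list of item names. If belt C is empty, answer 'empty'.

Answer: hinge axle plank shaft orb grate quill flask

Derivation:
Tick 1: prefer A, take hinge from A; A=[plank,orb,quill,flask] B=[axle,shaft,grate] C=[hinge]
Tick 2: prefer B, take axle from B; A=[plank,orb,quill,flask] B=[shaft,grate] C=[hinge,axle]
Tick 3: prefer A, take plank from A; A=[orb,quill,flask] B=[shaft,grate] C=[hinge,axle,plank]
Tick 4: prefer B, take shaft from B; A=[orb,quill,flask] B=[grate] C=[hinge,axle,plank,shaft]
Tick 5: prefer A, take orb from A; A=[quill,flask] B=[grate] C=[hinge,axle,plank,shaft,orb]
Tick 6: prefer B, take grate from B; A=[quill,flask] B=[-] C=[hinge,axle,plank,shaft,orb,grate]
Tick 7: prefer A, take quill from A; A=[flask] B=[-] C=[hinge,axle,plank,shaft,orb,grate,quill]
Tick 8: prefer B, take flask from A; A=[-] B=[-] C=[hinge,axle,plank,shaft,orb,grate,quill,flask]
Tick 9: prefer A, both empty, nothing taken; A=[-] B=[-] C=[hinge,axle,plank,shaft,orb,grate,quill,flask]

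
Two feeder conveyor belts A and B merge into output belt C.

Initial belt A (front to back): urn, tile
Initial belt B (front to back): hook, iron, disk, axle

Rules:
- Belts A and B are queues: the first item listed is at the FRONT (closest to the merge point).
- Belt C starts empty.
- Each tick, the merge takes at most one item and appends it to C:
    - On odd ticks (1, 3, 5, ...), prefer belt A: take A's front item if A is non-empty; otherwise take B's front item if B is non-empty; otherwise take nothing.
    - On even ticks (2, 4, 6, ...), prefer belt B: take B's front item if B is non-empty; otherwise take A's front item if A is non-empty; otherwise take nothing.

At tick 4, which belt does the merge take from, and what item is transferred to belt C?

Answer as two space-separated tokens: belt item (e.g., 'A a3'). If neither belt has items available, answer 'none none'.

Answer: B iron

Derivation:
Tick 1: prefer A, take urn from A; A=[tile] B=[hook,iron,disk,axle] C=[urn]
Tick 2: prefer B, take hook from B; A=[tile] B=[iron,disk,axle] C=[urn,hook]
Tick 3: prefer A, take tile from A; A=[-] B=[iron,disk,axle] C=[urn,hook,tile]
Tick 4: prefer B, take iron from B; A=[-] B=[disk,axle] C=[urn,hook,tile,iron]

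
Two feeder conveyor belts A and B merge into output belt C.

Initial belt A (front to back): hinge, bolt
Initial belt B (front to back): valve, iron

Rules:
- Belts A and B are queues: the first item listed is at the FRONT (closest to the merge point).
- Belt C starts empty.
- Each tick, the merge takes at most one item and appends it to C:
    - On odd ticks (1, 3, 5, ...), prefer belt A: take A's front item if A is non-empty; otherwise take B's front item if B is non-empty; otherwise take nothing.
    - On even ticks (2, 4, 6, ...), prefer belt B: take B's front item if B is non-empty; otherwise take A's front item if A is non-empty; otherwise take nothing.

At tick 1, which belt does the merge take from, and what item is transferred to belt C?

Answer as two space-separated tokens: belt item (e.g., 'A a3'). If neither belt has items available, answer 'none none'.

Tick 1: prefer A, take hinge from A; A=[bolt] B=[valve,iron] C=[hinge]

Answer: A hinge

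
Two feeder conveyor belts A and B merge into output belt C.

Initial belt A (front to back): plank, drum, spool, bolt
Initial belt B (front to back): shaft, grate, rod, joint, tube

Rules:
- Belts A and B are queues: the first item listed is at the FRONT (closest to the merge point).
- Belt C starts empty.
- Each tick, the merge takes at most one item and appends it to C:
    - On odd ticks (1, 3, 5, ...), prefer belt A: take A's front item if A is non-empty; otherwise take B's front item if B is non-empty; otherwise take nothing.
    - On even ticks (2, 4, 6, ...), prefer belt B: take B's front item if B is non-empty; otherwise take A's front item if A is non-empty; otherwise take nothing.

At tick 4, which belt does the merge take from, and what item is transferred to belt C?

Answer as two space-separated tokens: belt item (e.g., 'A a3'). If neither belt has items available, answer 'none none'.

Answer: B grate

Derivation:
Tick 1: prefer A, take plank from A; A=[drum,spool,bolt] B=[shaft,grate,rod,joint,tube] C=[plank]
Tick 2: prefer B, take shaft from B; A=[drum,spool,bolt] B=[grate,rod,joint,tube] C=[plank,shaft]
Tick 3: prefer A, take drum from A; A=[spool,bolt] B=[grate,rod,joint,tube] C=[plank,shaft,drum]
Tick 4: prefer B, take grate from B; A=[spool,bolt] B=[rod,joint,tube] C=[plank,shaft,drum,grate]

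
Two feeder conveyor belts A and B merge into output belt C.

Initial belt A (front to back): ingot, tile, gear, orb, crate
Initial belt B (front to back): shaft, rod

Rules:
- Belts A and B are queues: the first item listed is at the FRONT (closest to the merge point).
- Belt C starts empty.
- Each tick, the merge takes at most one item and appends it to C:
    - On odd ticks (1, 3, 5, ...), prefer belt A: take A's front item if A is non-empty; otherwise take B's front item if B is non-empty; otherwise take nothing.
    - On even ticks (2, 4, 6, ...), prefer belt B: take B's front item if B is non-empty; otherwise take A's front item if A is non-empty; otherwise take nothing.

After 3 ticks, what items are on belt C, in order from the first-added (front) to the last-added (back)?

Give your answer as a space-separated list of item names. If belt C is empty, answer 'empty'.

Answer: ingot shaft tile

Derivation:
Tick 1: prefer A, take ingot from A; A=[tile,gear,orb,crate] B=[shaft,rod] C=[ingot]
Tick 2: prefer B, take shaft from B; A=[tile,gear,orb,crate] B=[rod] C=[ingot,shaft]
Tick 3: prefer A, take tile from A; A=[gear,orb,crate] B=[rod] C=[ingot,shaft,tile]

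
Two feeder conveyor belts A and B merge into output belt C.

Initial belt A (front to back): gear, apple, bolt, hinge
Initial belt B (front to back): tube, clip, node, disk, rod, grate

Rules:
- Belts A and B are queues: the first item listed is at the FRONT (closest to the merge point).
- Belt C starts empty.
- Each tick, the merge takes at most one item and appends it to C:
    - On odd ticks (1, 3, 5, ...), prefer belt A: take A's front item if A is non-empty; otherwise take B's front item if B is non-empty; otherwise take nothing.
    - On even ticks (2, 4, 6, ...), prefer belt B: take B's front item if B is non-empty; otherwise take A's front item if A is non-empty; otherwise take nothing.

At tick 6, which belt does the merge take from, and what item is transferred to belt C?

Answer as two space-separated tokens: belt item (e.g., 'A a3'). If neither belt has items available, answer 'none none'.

Answer: B node

Derivation:
Tick 1: prefer A, take gear from A; A=[apple,bolt,hinge] B=[tube,clip,node,disk,rod,grate] C=[gear]
Tick 2: prefer B, take tube from B; A=[apple,bolt,hinge] B=[clip,node,disk,rod,grate] C=[gear,tube]
Tick 3: prefer A, take apple from A; A=[bolt,hinge] B=[clip,node,disk,rod,grate] C=[gear,tube,apple]
Tick 4: prefer B, take clip from B; A=[bolt,hinge] B=[node,disk,rod,grate] C=[gear,tube,apple,clip]
Tick 5: prefer A, take bolt from A; A=[hinge] B=[node,disk,rod,grate] C=[gear,tube,apple,clip,bolt]
Tick 6: prefer B, take node from B; A=[hinge] B=[disk,rod,grate] C=[gear,tube,apple,clip,bolt,node]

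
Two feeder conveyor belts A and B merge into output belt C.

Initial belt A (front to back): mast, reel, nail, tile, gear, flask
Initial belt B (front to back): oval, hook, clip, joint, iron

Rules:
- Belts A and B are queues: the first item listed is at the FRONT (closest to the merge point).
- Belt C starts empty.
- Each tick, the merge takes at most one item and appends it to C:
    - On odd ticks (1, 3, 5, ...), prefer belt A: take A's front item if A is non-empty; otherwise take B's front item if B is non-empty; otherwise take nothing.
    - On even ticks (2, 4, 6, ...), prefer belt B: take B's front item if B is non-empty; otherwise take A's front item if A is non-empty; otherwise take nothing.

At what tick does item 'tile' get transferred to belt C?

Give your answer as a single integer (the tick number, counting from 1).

Tick 1: prefer A, take mast from A; A=[reel,nail,tile,gear,flask] B=[oval,hook,clip,joint,iron] C=[mast]
Tick 2: prefer B, take oval from B; A=[reel,nail,tile,gear,flask] B=[hook,clip,joint,iron] C=[mast,oval]
Tick 3: prefer A, take reel from A; A=[nail,tile,gear,flask] B=[hook,clip,joint,iron] C=[mast,oval,reel]
Tick 4: prefer B, take hook from B; A=[nail,tile,gear,flask] B=[clip,joint,iron] C=[mast,oval,reel,hook]
Tick 5: prefer A, take nail from A; A=[tile,gear,flask] B=[clip,joint,iron] C=[mast,oval,reel,hook,nail]
Tick 6: prefer B, take clip from B; A=[tile,gear,flask] B=[joint,iron] C=[mast,oval,reel,hook,nail,clip]
Tick 7: prefer A, take tile from A; A=[gear,flask] B=[joint,iron] C=[mast,oval,reel,hook,nail,clip,tile]

Answer: 7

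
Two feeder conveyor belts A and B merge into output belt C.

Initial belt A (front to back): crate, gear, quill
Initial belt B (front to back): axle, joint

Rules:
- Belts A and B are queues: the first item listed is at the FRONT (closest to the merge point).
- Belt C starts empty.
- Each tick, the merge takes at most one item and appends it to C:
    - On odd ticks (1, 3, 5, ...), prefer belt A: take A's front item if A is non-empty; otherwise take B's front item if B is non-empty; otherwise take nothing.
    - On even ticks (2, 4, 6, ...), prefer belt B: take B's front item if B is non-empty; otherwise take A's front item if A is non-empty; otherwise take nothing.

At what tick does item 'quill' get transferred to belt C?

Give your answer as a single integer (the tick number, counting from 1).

Tick 1: prefer A, take crate from A; A=[gear,quill] B=[axle,joint] C=[crate]
Tick 2: prefer B, take axle from B; A=[gear,quill] B=[joint] C=[crate,axle]
Tick 3: prefer A, take gear from A; A=[quill] B=[joint] C=[crate,axle,gear]
Tick 4: prefer B, take joint from B; A=[quill] B=[-] C=[crate,axle,gear,joint]
Tick 5: prefer A, take quill from A; A=[-] B=[-] C=[crate,axle,gear,joint,quill]

Answer: 5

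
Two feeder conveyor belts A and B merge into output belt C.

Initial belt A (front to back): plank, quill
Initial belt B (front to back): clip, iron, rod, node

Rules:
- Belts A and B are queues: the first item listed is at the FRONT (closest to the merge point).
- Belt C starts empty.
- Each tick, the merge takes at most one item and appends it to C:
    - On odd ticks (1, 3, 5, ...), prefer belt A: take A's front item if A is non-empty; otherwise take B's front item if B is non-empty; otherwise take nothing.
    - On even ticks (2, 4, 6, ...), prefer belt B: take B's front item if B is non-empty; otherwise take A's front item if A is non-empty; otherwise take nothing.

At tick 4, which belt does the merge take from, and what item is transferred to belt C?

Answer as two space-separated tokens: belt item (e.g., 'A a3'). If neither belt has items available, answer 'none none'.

Answer: B iron

Derivation:
Tick 1: prefer A, take plank from A; A=[quill] B=[clip,iron,rod,node] C=[plank]
Tick 2: prefer B, take clip from B; A=[quill] B=[iron,rod,node] C=[plank,clip]
Tick 3: prefer A, take quill from A; A=[-] B=[iron,rod,node] C=[plank,clip,quill]
Tick 4: prefer B, take iron from B; A=[-] B=[rod,node] C=[plank,clip,quill,iron]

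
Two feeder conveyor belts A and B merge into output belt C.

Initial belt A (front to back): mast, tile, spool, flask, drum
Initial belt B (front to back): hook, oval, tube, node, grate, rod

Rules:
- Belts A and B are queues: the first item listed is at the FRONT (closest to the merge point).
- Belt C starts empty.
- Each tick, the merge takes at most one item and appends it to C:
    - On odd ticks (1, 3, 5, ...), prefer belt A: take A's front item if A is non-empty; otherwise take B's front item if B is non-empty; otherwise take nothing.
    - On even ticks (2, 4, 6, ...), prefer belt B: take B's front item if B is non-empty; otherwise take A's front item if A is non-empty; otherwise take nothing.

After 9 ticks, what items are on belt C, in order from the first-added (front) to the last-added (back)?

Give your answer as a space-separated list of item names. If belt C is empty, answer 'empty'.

Tick 1: prefer A, take mast from A; A=[tile,spool,flask,drum] B=[hook,oval,tube,node,grate,rod] C=[mast]
Tick 2: prefer B, take hook from B; A=[tile,spool,flask,drum] B=[oval,tube,node,grate,rod] C=[mast,hook]
Tick 3: prefer A, take tile from A; A=[spool,flask,drum] B=[oval,tube,node,grate,rod] C=[mast,hook,tile]
Tick 4: prefer B, take oval from B; A=[spool,flask,drum] B=[tube,node,grate,rod] C=[mast,hook,tile,oval]
Tick 5: prefer A, take spool from A; A=[flask,drum] B=[tube,node,grate,rod] C=[mast,hook,tile,oval,spool]
Tick 6: prefer B, take tube from B; A=[flask,drum] B=[node,grate,rod] C=[mast,hook,tile,oval,spool,tube]
Tick 7: prefer A, take flask from A; A=[drum] B=[node,grate,rod] C=[mast,hook,tile,oval,spool,tube,flask]
Tick 8: prefer B, take node from B; A=[drum] B=[grate,rod] C=[mast,hook,tile,oval,spool,tube,flask,node]
Tick 9: prefer A, take drum from A; A=[-] B=[grate,rod] C=[mast,hook,tile,oval,spool,tube,flask,node,drum]

Answer: mast hook tile oval spool tube flask node drum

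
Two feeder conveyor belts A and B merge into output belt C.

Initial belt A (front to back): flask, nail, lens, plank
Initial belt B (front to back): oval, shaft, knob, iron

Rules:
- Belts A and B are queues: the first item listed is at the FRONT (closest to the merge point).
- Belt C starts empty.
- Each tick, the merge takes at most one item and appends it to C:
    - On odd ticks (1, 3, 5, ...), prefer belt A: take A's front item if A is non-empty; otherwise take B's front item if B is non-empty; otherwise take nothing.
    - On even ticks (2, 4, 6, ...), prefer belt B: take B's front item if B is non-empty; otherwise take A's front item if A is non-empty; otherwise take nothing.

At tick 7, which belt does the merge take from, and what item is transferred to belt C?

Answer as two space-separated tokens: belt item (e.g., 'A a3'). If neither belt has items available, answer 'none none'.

Answer: A plank

Derivation:
Tick 1: prefer A, take flask from A; A=[nail,lens,plank] B=[oval,shaft,knob,iron] C=[flask]
Tick 2: prefer B, take oval from B; A=[nail,lens,plank] B=[shaft,knob,iron] C=[flask,oval]
Tick 3: prefer A, take nail from A; A=[lens,plank] B=[shaft,knob,iron] C=[flask,oval,nail]
Tick 4: prefer B, take shaft from B; A=[lens,plank] B=[knob,iron] C=[flask,oval,nail,shaft]
Tick 5: prefer A, take lens from A; A=[plank] B=[knob,iron] C=[flask,oval,nail,shaft,lens]
Tick 6: prefer B, take knob from B; A=[plank] B=[iron] C=[flask,oval,nail,shaft,lens,knob]
Tick 7: prefer A, take plank from A; A=[-] B=[iron] C=[flask,oval,nail,shaft,lens,knob,plank]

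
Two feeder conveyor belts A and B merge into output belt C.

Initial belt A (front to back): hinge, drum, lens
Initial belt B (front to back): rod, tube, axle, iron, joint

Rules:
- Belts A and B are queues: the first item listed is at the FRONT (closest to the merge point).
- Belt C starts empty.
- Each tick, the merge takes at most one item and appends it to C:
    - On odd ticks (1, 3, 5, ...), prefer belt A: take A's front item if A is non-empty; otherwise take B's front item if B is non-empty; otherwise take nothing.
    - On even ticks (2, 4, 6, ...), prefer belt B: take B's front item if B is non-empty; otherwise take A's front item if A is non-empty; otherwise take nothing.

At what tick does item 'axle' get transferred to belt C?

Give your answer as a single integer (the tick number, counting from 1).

Tick 1: prefer A, take hinge from A; A=[drum,lens] B=[rod,tube,axle,iron,joint] C=[hinge]
Tick 2: prefer B, take rod from B; A=[drum,lens] B=[tube,axle,iron,joint] C=[hinge,rod]
Tick 3: prefer A, take drum from A; A=[lens] B=[tube,axle,iron,joint] C=[hinge,rod,drum]
Tick 4: prefer B, take tube from B; A=[lens] B=[axle,iron,joint] C=[hinge,rod,drum,tube]
Tick 5: prefer A, take lens from A; A=[-] B=[axle,iron,joint] C=[hinge,rod,drum,tube,lens]
Tick 6: prefer B, take axle from B; A=[-] B=[iron,joint] C=[hinge,rod,drum,tube,lens,axle]

Answer: 6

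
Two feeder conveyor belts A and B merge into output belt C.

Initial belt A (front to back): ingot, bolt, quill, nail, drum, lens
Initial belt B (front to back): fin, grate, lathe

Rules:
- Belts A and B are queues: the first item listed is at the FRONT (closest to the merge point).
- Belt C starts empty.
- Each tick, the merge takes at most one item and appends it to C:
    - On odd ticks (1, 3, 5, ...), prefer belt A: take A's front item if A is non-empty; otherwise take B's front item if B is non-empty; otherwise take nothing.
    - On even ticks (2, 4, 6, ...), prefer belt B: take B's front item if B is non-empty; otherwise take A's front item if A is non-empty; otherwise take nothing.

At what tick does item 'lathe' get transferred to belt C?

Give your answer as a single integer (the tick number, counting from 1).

Answer: 6

Derivation:
Tick 1: prefer A, take ingot from A; A=[bolt,quill,nail,drum,lens] B=[fin,grate,lathe] C=[ingot]
Tick 2: prefer B, take fin from B; A=[bolt,quill,nail,drum,lens] B=[grate,lathe] C=[ingot,fin]
Tick 3: prefer A, take bolt from A; A=[quill,nail,drum,lens] B=[grate,lathe] C=[ingot,fin,bolt]
Tick 4: prefer B, take grate from B; A=[quill,nail,drum,lens] B=[lathe] C=[ingot,fin,bolt,grate]
Tick 5: prefer A, take quill from A; A=[nail,drum,lens] B=[lathe] C=[ingot,fin,bolt,grate,quill]
Tick 6: prefer B, take lathe from B; A=[nail,drum,lens] B=[-] C=[ingot,fin,bolt,grate,quill,lathe]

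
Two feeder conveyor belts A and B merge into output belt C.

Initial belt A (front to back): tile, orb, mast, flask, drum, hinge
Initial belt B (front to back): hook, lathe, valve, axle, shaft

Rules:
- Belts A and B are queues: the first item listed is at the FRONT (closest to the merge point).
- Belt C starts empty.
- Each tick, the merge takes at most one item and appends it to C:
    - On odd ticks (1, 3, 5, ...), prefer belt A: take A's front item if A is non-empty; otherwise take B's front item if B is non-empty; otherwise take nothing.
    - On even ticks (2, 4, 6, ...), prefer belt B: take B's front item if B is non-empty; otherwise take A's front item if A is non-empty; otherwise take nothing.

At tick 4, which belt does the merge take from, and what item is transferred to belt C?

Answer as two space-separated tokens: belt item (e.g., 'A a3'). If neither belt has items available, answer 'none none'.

Answer: B lathe

Derivation:
Tick 1: prefer A, take tile from A; A=[orb,mast,flask,drum,hinge] B=[hook,lathe,valve,axle,shaft] C=[tile]
Tick 2: prefer B, take hook from B; A=[orb,mast,flask,drum,hinge] B=[lathe,valve,axle,shaft] C=[tile,hook]
Tick 3: prefer A, take orb from A; A=[mast,flask,drum,hinge] B=[lathe,valve,axle,shaft] C=[tile,hook,orb]
Tick 4: prefer B, take lathe from B; A=[mast,flask,drum,hinge] B=[valve,axle,shaft] C=[tile,hook,orb,lathe]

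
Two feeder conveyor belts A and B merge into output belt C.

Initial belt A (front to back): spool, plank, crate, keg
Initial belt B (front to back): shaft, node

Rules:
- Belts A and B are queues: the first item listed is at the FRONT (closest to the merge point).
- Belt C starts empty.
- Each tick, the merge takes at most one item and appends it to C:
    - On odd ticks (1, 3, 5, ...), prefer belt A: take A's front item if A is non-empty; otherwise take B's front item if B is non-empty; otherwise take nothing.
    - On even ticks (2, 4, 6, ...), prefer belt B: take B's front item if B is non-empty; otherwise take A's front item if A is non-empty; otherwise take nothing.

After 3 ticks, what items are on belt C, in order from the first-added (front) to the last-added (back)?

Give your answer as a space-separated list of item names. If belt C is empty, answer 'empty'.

Answer: spool shaft plank

Derivation:
Tick 1: prefer A, take spool from A; A=[plank,crate,keg] B=[shaft,node] C=[spool]
Tick 2: prefer B, take shaft from B; A=[plank,crate,keg] B=[node] C=[spool,shaft]
Tick 3: prefer A, take plank from A; A=[crate,keg] B=[node] C=[spool,shaft,plank]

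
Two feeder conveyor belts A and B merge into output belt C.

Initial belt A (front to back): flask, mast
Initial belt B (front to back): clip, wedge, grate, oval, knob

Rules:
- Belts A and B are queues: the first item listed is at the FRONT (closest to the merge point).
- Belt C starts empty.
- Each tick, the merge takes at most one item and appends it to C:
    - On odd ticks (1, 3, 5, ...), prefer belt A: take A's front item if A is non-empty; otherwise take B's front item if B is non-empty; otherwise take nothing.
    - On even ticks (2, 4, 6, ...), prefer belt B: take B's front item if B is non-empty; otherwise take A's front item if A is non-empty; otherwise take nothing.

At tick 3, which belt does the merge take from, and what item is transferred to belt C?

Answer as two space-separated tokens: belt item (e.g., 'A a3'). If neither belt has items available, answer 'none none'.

Tick 1: prefer A, take flask from A; A=[mast] B=[clip,wedge,grate,oval,knob] C=[flask]
Tick 2: prefer B, take clip from B; A=[mast] B=[wedge,grate,oval,knob] C=[flask,clip]
Tick 3: prefer A, take mast from A; A=[-] B=[wedge,grate,oval,knob] C=[flask,clip,mast]

Answer: A mast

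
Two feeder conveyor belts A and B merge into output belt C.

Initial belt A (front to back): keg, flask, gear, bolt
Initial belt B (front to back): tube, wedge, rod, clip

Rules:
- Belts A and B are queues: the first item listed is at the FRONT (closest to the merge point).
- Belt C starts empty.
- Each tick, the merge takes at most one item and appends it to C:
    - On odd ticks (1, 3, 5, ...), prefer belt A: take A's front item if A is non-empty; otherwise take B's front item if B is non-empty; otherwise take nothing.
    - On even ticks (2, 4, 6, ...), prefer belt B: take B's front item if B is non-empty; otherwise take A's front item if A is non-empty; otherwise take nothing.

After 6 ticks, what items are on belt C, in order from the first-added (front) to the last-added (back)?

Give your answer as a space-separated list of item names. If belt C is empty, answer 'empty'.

Answer: keg tube flask wedge gear rod

Derivation:
Tick 1: prefer A, take keg from A; A=[flask,gear,bolt] B=[tube,wedge,rod,clip] C=[keg]
Tick 2: prefer B, take tube from B; A=[flask,gear,bolt] B=[wedge,rod,clip] C=[keg,tube]
Tick 3: prefer A, take flask from A; A=[gear,bolt] B=[wedge,rod,clip] C=[keg,tube,flask]
Tick 4: prefer B, take wedge from B; A=[gear,bolt] B=[rod,clip] C=[keg,tube,flask,wedge]
Tick 5: prefer A, take gear from A; A=[bolt] B=[rod,clip] C=[keg,tube,flask,wedge,gear]
Tick 6: prefer B, take rod from B; A=[bolt] B=[clip] C=[keg,tube,flask,wedge,gear,rod]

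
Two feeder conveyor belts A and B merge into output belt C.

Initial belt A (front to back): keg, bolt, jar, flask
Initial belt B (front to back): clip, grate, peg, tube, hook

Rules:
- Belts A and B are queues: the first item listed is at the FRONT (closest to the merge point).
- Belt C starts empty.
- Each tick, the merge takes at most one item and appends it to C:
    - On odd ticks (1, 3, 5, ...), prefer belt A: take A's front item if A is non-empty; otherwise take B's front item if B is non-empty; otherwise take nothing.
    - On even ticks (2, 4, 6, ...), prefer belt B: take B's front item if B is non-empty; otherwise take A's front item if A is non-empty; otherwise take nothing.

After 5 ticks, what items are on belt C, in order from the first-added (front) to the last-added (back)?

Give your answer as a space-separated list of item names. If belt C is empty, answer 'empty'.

Tick 1: prefer A, take keg from A; A=[bolt,jar,flask] B=[clip,grate,peg,tube,hook] C=[keg]
Tick 2: prefer B, take clip from B; A=[bolt,jar,flask] B=[grate,peg,tube,hook] C=[keg,clip]
Tick 3: prefer A, take bolt from A; A=[jar,flask] B=[grate,peg,tube,hook] C=[keg,clip,bolt]
Tick 4: prefer B, take grate from B; A=[jar,flask] B=[peg,tube,hook] C=[keg,clip,bolt,grate]
Tick 5: prefer A, take jar from A; A=[flask] B=[peg,tube,hook] C=[keg,clip,bolt,grate,jar]

Answer: keg clip bolt grate jar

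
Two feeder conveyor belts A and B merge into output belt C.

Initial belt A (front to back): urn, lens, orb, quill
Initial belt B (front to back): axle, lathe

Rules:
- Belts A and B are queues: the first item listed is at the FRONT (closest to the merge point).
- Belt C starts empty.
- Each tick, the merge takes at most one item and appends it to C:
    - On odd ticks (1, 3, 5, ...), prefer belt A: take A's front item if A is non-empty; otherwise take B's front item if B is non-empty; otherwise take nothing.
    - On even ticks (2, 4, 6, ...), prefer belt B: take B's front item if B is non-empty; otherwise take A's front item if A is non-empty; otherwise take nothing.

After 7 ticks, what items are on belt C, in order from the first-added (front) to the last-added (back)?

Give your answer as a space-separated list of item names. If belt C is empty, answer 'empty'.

Tick 1: prefer A, take urn from A; A=[lens,orb,quill] B=[axle,lathe] C=[urn]
Tick 2: prefer B, take axle from B; A=[lens,orb,quill] B=[lathe] C=[urn,axle]
Tick 3: prefer A, take lens from A; A=[orb,quill] B=[lathe] C=[urn,axle,lens]
Tick 4: prefer B, take lathe from B; A=[orb,quill] B=[-] C=[urn,axle,lens,lathe]
Tick 5: prefer A, take orb from A; A=[quill] B=[-] C=[urn,axle,lens,lathe,orb]
Tick 6: prefer B, take quill from A; A=[-] B=[-] C=[urn,axle,lens,lathe,orb,quill]
Tick 7: prefer A, both empty, nothing taken; A=[-] B=[-] C=[urn,axle,lens,lathe,orb,quill]

Answer: urn axle lens lathe orb quill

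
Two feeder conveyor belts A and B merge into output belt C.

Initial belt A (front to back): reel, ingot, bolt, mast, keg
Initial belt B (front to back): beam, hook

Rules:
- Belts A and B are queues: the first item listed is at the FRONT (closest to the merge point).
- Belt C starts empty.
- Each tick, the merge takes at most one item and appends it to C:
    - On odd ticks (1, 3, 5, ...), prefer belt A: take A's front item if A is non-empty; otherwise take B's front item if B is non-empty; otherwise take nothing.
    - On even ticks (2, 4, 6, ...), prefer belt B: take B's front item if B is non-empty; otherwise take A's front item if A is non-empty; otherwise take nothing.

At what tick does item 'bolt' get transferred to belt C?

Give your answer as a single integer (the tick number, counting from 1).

Tick 1: prefer A, take reel from A; A=[ingot,bolt,mast,keg] B=[beam,hook] C=[reel]
Tick 2: prefer B, take beam from B; A=[ingot,bolt,mast,keg] B=[hook] C=[reel,beam]
Tick 3: prefer A, take ingot from A; A=[bolt,mast,keg] B=[hook] C=[reel,beam,ingot]
Tick 4: prefer B, take hook from B; A=[bolt,mast,keg] B=[-] C=[reel,beam,ingot,hook]
Tick 5: prefer A, take bolt from A; A=[mast,keg] B=[-] C=[reel,beam,ingot,hook,bolt]

Answer: 5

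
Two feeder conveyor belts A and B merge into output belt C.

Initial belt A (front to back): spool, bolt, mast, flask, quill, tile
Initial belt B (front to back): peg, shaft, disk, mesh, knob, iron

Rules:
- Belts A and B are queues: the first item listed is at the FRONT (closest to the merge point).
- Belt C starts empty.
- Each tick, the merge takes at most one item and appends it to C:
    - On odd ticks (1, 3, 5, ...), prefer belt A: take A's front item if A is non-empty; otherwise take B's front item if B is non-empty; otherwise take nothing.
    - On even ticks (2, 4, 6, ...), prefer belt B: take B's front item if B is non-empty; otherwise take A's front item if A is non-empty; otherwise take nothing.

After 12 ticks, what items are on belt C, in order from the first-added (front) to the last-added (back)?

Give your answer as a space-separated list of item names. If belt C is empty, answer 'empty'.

Answer: spool peg bolt shaft mast disk flask mesh quill knob tile iron

Derivation:
Tick 1: prefer A, take spool from A; A=[bolt,mast,flask,quill,tile] B=[peg,shaft,disk,mesh,knob,iron] C=[spool]
Tick 2: prefer B, take peg from B; A=[bolt,mast,flask,quill,tile] B=[shaft,disk,mesh,knob,iron] C=[spool,peg]
Tick 3: prefer A, take bolt from A; A=[mast,flask,quill,tile] B=[shaft,disk,mesh,knob,iron] C=[spool,peg,bolt]
Tick 4: prefer B, take shaft from B; A=[mast,flask,quill,tile] B=[disk,mesh,knob,iron] C=[spool,peg,bolt,shaft]
Tick 5: prefer A, take mast from A; A=[flask,quill,tile] B=[disk,mesh,knob,iron] C=[spool,peg,bolt,shaft,mast]
Tick 6: prefer B, take disk from B; A=[flask,quill,tile] B=[mesh,knob,iron] C=[spool,peg,bolt,shaft,mast,disk]
Tick 7: prefer A, take flask from A; A=[quill,tile] B=[mesh,knob,iron] C=[spool,peg,bolt,shaft,mast,disk,flask]
Tick 8: prefer B, take mesh from B; A=[quill,tile] B=[knob,iron] C=[spool,peg,bolt,shaft,mast,disk,flask,mesh]
Tick 9: prefer A, take quill from A; A=[tile] B=[knob,iron] C=[spool,peg,bolt,shaft,mast,disk,flask,mesh,quill]
Tick 10: prefer B, take knob from B; A=[tile] B=[iron] C=[spool,peg,bolt,shaft,mast,disk,flask,mesh,quill,knob]
Tick 11: prefer A, take tile from A; A=[-] B=[iron] C=[spool,peg,bolt,shaft,mast,disk,flask,mesh,quill,knob,tile]
Tick 12: prefer B, take iron from B; A=[-] B=[-] C=[spool,peg,bolt,shaft,mast,disk,flask,mesh,quill,knob,tile,iron]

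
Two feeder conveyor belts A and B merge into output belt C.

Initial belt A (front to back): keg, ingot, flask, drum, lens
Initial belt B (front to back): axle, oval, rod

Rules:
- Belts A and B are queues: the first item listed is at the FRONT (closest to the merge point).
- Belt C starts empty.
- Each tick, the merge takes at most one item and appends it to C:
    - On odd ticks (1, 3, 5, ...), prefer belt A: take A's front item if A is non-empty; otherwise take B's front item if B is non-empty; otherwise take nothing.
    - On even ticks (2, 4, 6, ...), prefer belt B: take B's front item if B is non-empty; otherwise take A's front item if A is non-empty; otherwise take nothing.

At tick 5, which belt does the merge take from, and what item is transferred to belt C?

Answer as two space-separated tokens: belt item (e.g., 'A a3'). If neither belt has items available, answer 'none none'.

Tick 1: prefer A, take keg from A; A=[ingot,flask,drum,lens] B=[axle,oval,rod] C=[keg]
Tick 2: prefer B, take axle from B; A=[ingot,flask,drum,lens] B=[oval,rod] C=[keg,axle]
Tick 3: prefer A, take ingot from A; A=[flask,drum,lens] B=[oval,rod] C=[keg,axle,ingot]
Tick 4: prefer B, take oval from B; A=[flask,drum,lens] B=[rod] C=[keg,axle,ingot,oval]
Tick 5: prefer A, take flask from A; A=[drum,lens] B=[rod] C=[keg,axle,ingot,oval,flask]

Answer: A flask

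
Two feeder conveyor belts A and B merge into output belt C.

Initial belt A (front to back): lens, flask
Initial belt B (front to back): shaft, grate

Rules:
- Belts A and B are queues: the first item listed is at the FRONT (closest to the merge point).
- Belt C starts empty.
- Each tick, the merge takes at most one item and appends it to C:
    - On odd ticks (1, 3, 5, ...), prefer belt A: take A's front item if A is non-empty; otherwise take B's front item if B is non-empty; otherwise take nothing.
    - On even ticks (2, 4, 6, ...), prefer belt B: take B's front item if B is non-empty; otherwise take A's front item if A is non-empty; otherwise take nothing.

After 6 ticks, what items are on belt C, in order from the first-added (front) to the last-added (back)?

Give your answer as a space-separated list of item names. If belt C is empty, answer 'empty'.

Tick 1: prefer A, take lens from A; A=[flask] B=[shaft,grate] C=[lens]
Tick 2: prefer B, take shaft from B; A=[flask] B=[grate] C=[lens,shaft]
Tick 3: prefer A, take flask from A; A=[-] B=[grate] C=[lens,shaft,flask]
Tick 4: prefer B, take grate from B; A=[-] B=[-] C=[lens,shaft,flask,grate]
Tick 5: prefer A, both empty, nothing taken; A=[-] B=[-] C=[lens,shaft,flask,grate]
Tick 6: prefer B, both empty, nothing taken; A=[-] B=[-] C=[lens,shaft,flask,grate]

Answer: lens shaft flask grate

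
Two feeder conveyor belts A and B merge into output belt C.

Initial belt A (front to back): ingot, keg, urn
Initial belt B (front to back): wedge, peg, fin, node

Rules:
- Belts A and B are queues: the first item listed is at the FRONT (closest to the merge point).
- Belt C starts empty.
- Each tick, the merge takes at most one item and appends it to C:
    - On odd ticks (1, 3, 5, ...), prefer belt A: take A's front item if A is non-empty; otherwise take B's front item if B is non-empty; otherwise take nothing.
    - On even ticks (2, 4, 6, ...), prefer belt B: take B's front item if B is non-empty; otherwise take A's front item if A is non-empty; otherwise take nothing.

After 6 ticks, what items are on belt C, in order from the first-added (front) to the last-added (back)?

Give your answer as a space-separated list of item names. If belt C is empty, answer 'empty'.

Tick 1: prefer A, take ingot from A; A=[keg,urn] B=[wedge,peg,fin,node] C=[ingot]
Tick 2: prefer B, take wedge from B; A=[keg,urn] B=[peg,fin,node] C=[ingot,wedge]
Tick 3: prefer A, take keg from A; A=[urn] B=[peg,fin,node] C=[ingot,wedge,keg]
Tick 4: prefer B, take peg from B; A=[urn] B=[fin,node] C=[ingot,wedge,keg,peg]
Tick 5: prefer A, take urn from A; A=[-] B=[fin,node] C=[ingot,wedge,keg,peg,urn]
Tick 6: prefer B, take fin from B; A=[-] B=[node] C=[ingot,wedge,keg,peg,urn,fin]

Answer: ingot wedge keg peg urn fin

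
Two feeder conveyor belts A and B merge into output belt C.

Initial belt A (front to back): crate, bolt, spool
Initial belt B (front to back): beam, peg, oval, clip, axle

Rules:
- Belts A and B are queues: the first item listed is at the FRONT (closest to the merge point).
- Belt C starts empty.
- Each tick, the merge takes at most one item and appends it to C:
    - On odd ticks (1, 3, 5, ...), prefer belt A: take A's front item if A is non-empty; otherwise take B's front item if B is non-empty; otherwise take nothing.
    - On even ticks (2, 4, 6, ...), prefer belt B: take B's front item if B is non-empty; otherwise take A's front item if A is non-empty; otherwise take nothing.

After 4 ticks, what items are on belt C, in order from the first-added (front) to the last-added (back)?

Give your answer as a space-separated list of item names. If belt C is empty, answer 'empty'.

Answer: crate beam bolt peg

Derivation:
Tick 1: prefer A, take crate from A; A=[bolt,spool] B=[beam,peg,oval,clip,axle] C=[crate]
Tick 2: prefer B, take beam from B; A=[bolt,spool] B=[peg,oval,clip,axle] C=[crate,beam]
Tick 3: prefer A, take bolt from A; A=[spool] B=[peg,oval,clip,axle] C=[crate,beam,bolt]
Tick 4: prefer B, take peg from B; A=[spool] B=[oval,clip,axle] C=[crate,beam,bolt,peg]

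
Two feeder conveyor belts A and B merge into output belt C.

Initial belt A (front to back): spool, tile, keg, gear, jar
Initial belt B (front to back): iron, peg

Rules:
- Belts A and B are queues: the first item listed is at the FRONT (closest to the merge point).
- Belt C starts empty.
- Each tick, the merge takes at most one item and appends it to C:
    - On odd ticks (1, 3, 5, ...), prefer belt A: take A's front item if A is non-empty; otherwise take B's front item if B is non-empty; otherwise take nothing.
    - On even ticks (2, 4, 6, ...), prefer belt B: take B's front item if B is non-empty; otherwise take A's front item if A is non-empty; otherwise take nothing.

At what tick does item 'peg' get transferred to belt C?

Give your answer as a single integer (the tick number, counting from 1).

Answer: 4

Derivation:
Tick 1: prefer A, take spool from A; A=[tile,keg,gear,jar] B=[iron,peg] C=[spool]
Tick 2: prefer B, take iron from B; A=[tile,keg,gear,jar] B=[peg] C=[spool,iron]
Tick 3: prefer A, take tile from A; A=[keg,gear,jar] B=[peg] C=[spool,iron,tile]
Tick 4: prefer B, take peg from B; A=[keg,gear,jar] B=[-] C=[spool,iron,tile,peg]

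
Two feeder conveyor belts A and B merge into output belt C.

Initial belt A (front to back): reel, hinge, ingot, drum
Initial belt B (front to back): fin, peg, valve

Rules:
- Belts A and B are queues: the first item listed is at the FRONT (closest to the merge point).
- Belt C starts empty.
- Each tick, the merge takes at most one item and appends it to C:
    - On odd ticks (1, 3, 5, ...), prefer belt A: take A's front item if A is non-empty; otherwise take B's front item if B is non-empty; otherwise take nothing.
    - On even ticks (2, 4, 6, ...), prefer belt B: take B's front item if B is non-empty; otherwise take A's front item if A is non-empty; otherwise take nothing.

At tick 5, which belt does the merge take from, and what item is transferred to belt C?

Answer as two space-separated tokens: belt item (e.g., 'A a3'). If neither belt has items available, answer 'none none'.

Tick 1: prefer A, take reel from A; A=[hinge,ingot,drum] B=[fin,peg,valve] C=[reel]
Tick 2: prefer B, take fin from B; A=[hinge,ingot,drum] B=[peg,valve] C=[reel,fin]
Tick 3: prefer A, take hinge from A; A=[ingot,drum] B=[peg,valve] C=[reel,fin,hinge]
Tick 4: prefer B, take peg from B; A=[ingot,drum] B=[valve] C=[reel,fin,hinge,peg]
Tick 5: prefer A, take ingot from A; A=[drum] B=[valve] C=[reel,fin,hinge,peg,ingot]

Answer: A ingot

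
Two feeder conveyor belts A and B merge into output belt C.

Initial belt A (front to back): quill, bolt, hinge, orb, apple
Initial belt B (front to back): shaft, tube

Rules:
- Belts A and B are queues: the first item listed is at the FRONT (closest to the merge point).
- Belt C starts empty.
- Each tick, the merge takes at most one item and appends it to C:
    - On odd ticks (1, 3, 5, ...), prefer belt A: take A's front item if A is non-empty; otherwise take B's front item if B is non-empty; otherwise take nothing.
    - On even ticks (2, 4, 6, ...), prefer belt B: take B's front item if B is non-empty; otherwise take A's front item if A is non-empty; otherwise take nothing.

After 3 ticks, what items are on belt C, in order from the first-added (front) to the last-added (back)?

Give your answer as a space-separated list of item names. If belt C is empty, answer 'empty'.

Answer: quill shaft bolt

Derivation:
Tick 1: prefer A, take quill from A; A=[bolt,hinge,orb,apple] B=[shaft,tube] C=[quill]
Tick 2: prefer B, take shaft from B; A=[bolt,hinge,orb,apple] B=[tube] C=[quill,shaft]
Tick 3: prefer A, take bolt from A; A=[hinge,orb,apple] B=[tube] C=[quill,shaft,bolt]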